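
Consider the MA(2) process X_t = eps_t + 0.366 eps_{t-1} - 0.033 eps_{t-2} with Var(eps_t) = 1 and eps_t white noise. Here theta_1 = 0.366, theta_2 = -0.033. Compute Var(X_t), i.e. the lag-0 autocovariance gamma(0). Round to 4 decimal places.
\gamma(0) = 1.1350

For an MA(q) process X_t = eps_t + sum_i theta_i eps_{t-i} with
Var(eps_t) = sigma^2, the variance is
  gamma(0) = sigma^2 * (1 + sum_i theta_i^2).
  sum_i theta_i^2 = (0.366)^2 + (-0.033)^2 = 0.133956 + 0.001089 = 0.135045.
  gamma(0) = 1 * (1 + 0.135045) = 1 * 1.135045 = 1.135045, which rounds to 1.1350.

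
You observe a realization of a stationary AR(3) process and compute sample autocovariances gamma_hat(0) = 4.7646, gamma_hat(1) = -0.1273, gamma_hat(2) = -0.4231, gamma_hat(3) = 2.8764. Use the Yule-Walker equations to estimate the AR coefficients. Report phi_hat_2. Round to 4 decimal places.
\hat\phi_{2} = -0.0720

The Yule-Walker equations for an AR(p) process read, in matrix form,
  Gamma_p phi = r_p,   with   (Gamma_p)_{ij} = gamma(|i - j|),
                       (r_p)_i = gamma(i),   i,j = 1..p.
Substitute the sample gammas (Toeplitz matrix and right-hand side of size 3):
  Gamma_p = [[4.7646, -0.1273, -0.4231], [-0.1273, 4.7646, -0.1273], [-0.4231, -0.1273, 4.7646]]
  r_p     = [-0.1273, -0.4231, 2.8764]
Written out (R1..R3):
  (R1) 4.7646 phi_1 - 0.1273 phi_2 - 0.4231 phi_3 = -0.1273
  (R2) -0.1273 phi_1 + 4.7646 phi_2 - 0.1273 phi_3 = -0.4231
  (R3) -0.4231 phi_1 - 0.1273 phi_2 + 4.7646 phi_3 = 2.8764
Gaussian elimination:
  R2 <- R2 - (-0.1273/4.7646) R1 = R2 - (-0.026718) R1:  4.761199 phi_2 - 0.138604 phi_3 = -0.426501
  R3 <- R3 - (-0.4231/4.7646) R1 = R3 - (-0.088801) R1:  -0.138604 phi_2 + 4.727028 phi_3 = 2.865096
  R3 <- R3 - (-0.138604/4.761199) R2 = R3 - (-0.029111) R2:  4.722993 phi_3 = 2.85268
Back-substitution:
  phi_hat_3 = 2.85268 / 4.722993 = 0.603998
  phi_hat_2 = (-0.426501 - (-0.138604)(0.603998)) / 4.761199 = -0.071995
  phi_hat_1 = (-0.1273 - (-0.1273)(-0.071995) - (-0.4231)(0.603998)) / 4.7646 = 0.024994
So phi_hat = [0.0250, -0.0720, 0.6040].
Therefore phi_hat_2 = -0.0720.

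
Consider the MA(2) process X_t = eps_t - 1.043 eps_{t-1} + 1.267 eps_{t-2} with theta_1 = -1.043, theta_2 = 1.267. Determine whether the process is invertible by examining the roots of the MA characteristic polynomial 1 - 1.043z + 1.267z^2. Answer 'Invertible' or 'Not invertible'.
\text{Not invertible}

The MA(q) characteristic polynomial is P(z) = 1 - 1.043z + 1.267z^2.
Invertibility requires all roots to lie outside the unit circle, i.e. |z| > 1 for every root.
Set 1 + (-1.043) z + (1.267) z^2 = 0, i.e. a z^2 + b z + c = 0 with a = 1.267, b = -1.043, c = 1.
Discriminant D = b^2 - 4ac = (-1.043)^2 - 4*(1.267)*1 = 1.087849 - (5.068) = -3.980151.
D < 0, so the roots are the complex-conjugate pair z = (-b +/- i sqrt(-D)) / (2a) = 0.4116 +/- 0.7873i.
For a conjugate pair |z|^2 = z * conj(z) = (product of roots) = c/a = 1/(1.267) = 0.789266, so |z| = sqrt(0.789266) = 0.8884 for both roots.
Moduli of all roots: 0.8884, 0.8884.
All moduli strictly greater than 1? No.
Verdict: Not invertible.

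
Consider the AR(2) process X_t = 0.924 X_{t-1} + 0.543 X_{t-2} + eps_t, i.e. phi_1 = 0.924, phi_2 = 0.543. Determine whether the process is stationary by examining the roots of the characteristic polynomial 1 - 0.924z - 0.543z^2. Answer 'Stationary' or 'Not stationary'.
\text{Not stationary}

The AR(p) characteristic polynomial is P(z) = 1 - 0.924z - 0.543z^2.
Stationarity requires all roots to lie outside the unit circle, i.e. |z| > 1 for every root.
Set 1 + (-0.924) z + (-0.543) z^2 = 0, i.e. a z^2 + b z + c = 0 with a = -0.543, b = -0.924, c = 1.
Discriminant D = b^2 - 4ac = (-0.924)^2 - 4*(-0.543)*1 = 0.853776 - (-2.172) = 3.025776.
D >= 0, so the roots are real: z = (-b +/- sqrt(D)) / (2a) = (0.924 +/- 1.739476) / (-1.086).
  z_1 = (0.924 + 1.739476) / (-1.086) = -2.4526,   |z_1| = 2.4526.
  z_2 = (0.924 - 1.739476) / (-1.086) = 0.7509,   |z_2| = 0.7509.
Moduli of all roots: 2.4526, 0.7509.
All moduli strictly greater than 1? No.
Verdict: Not stationary.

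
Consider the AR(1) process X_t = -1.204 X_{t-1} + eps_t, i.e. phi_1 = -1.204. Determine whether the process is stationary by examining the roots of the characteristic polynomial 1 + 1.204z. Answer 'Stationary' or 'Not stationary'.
\text{Not stationary}

The AR(p) characteristic polynomial is P(z) = 1 + 1.204z.
Stationarity requires all roots to lie outside the unit circle, i.e. |z| > 1 for every root.
This is linear in z: 1 + (1.204) z = 0  =>  z = -1/(1.204) = -0.830565,  |z| = 0.830565.
Moduli of all roots: 0.8306.
All moduli strictly greater than 1? No.
Verdict: Not stationary.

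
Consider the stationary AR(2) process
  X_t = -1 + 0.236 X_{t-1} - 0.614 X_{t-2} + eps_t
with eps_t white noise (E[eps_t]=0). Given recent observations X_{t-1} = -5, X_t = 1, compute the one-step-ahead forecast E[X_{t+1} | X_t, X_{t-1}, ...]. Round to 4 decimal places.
E[X_{t+1} \mid \mathcal F_t] = 2.3060

For an AR(p) model X_t = c + sum_i phi_i X_{t-i} + eps_t, the
one-step-ahead conditional mean is
  E[X_{t+1} | X_t, ...] = c + sum_i phi_i X_{t+1-i}.
Substitute known values:
  E[X_{t+1} | ...] = -1 + (0.236) * (1) + (-0.614) * (-5)
                   = 2.3060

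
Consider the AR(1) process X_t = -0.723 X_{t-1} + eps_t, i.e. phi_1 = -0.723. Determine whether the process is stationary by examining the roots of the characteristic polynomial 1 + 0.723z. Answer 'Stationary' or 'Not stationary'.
\text{Stationary}

The AR(p) characteristic polynomial is P(z) = 1 + 0.723z.
Stationarity requires all roots to lie outside the unit circle, i.e. |z| > 1 for every root.
This is linear in z: 1 + (0.723) z = 0  =>  z = -1/(0.723) = -1.383126,  |z| = 1.383126.
Moduli of all roots: 1.3831.
All moduli strictly greater than 1? Yes.
Verdict: Stationary.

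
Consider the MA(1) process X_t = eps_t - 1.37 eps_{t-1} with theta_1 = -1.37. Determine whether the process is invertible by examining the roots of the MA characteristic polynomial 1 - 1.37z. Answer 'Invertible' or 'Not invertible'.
\text{Not invertible}

The MA(q) characteristic polynomial is P(z) = 1 - 1.37z.
Invertibility requires all roots to lie outside the unit circle, i.e. |z| > 1 for every root.
This is linear in z: 1 + (-1.37) z = 0  =>  z = -1/(-1.37) = 0.729927,  |z| = 0.729927.
Moduli of all roots: 0.7299.
All moduli strictly greater than 1? No.
Verdict: Not invertible.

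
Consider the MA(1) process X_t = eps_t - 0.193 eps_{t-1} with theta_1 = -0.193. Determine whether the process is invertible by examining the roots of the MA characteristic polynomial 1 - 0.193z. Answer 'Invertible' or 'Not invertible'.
\text{Invertible}

The MA(q) characteristic polynomial is P(z) = 1 - 0.193z.
Invertibility requires all roots to lie outside the unit circle, i.e. |z| > 1 for every root.
This is linear in z: 1 + (-0.193) z = 0  =>  z = -1/(-0.193) = 5.181347,  |z| = 5.181347.
Moduli of all roots: 5.1813.
All moduli strictly greater than 1? Yes.
Verdict: Invertible.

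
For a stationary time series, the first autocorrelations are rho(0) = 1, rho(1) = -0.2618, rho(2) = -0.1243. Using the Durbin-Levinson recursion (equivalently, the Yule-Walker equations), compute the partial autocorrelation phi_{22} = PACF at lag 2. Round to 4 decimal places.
\phi_{22} = -0.2070

The PACF at lag k is phi_{kk}, the last component of the solution
to the Yule-Walker system G_k phi = r_k where
  (G_k)_{ij} = rho(|i - j|), (r_k)_i = rho(i), i,j = 1..k.
Equivalently, Durbin-Levinson gives phi_{kk} iteratively:
  phi_{11} = rho(1)
  phi_{kk} = [rho(k) - sum_{j=1..k-1} phi_{k-1,j} rho(k-j)]
            / [1 - sum_{j=1..k-1} phi_{k-1,j} rho(j)],
  phi_{k,j} = phi_{k-1,j} - phi_{kk} phi_{k-1,k-j},  j = 1..k-1.
Step k = 1:
  phi_11 = rho(1) = -0.2618.
Step k = 2:
  phi_22 = [rho(2) - phi_11 rho(1)] / [1 - phi_11 rho(1)] = [-0.1243 - (-0.2618)(-0.2618)] / [1 - (-0.2618)(-0.2618)]
         = -0.19283924 / 0.93146076 = -0.207.
Therefore phi_{22} = -0.2070.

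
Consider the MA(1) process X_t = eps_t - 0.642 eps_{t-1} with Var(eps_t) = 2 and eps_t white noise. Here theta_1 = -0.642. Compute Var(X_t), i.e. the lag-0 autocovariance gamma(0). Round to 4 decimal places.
\gamma(0) = 2.8243

For an MA(q) process X_t = eps_t + sum_i theta_i eps_{t-i} with
Var(eps_t) = sigma^2, the variance is
  gamma(0) = sigma^2 * (1 + sum_i theta_i^2).
  sum_i theta_i^2 = (-0.642)^2 = 0.412164.
  gamma(0) = 2 * (1 + 0.412164) = 2 * 1.412164 = 2.824328, which rounds to 2.8243.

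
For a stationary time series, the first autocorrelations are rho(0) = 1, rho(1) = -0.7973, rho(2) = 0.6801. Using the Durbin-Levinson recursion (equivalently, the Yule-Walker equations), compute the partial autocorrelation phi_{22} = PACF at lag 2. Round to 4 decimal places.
\phi_{22} = 0.1219

The PACF at lag k is phi_{kk}, the last component of the solution
to the Yule-Walker system G_k phi = r_k where
  (G_k)_{ij} = rho(|i - j|), (r_k)_i = rho(i), i,j = 1..k.
Equivalently, Durbin-Levinson gives phi_{kk} iteratively:
  phi_{11} = rho(1)
  phi_{kk} = [rho(k) - sum_{j=1..k-1} phi_{k-1,j} rho(k-j)]
            / [1 - sum_{j=1..k-1} phi_{k-1,j} rho(j)],
  phi_{k,j} = phi_{k-1,j} - phi_{kk} phi_{k-1,k-j},  j = 1..k-1.
Step k = 1:
  phi_11 = rho(1) = -0.7973.
Step k = 2:
  phi_22 = [rho(2) - phi_11 rho(1)] / [1 - phi_11 rho(1)] = [0.6801 - (-0.7973)(-0.7973)] / [1 - (-0.7973)(-0.7973)]
         = 0.04441271 / 0.36431271 = 0.1219.
Therefore phi_{22} = 0.1219.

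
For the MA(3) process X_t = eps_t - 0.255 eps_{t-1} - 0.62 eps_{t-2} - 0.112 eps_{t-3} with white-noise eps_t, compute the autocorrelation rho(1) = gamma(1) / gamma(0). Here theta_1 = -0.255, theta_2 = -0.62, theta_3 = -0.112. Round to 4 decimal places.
\rho(1) = -0.0188

For an MA(q) process with theta_0 = 1, the autocovariance is
  gamma(k) = sigma^2 * sum_{i=0..q-k} theta_i * theta_{i+k},
and rho(k) = gamma(k) / gamma(0). Sigma^2 cancels.
  numerator   = (1)*(-0.255) + (-0.255)*(-0.62) + (-0.62)*(-0.112) = -0.02746.
  denominator = (1)^2 + (-0.255)^2 + (-0.62)^2 + (-0.112)^2 = 1.461969.
  rho(1) = -0.02746 / 1.461969 = -0.0188.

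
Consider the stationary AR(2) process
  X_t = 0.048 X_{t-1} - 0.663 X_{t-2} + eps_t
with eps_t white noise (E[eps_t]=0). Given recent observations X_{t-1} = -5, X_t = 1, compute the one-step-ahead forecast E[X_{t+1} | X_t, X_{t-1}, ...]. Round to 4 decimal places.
E[X_{t+1} \mid \mathcal F_t] = 3.3630

For an AR(p) model X_t = c + sum_i phi_i X_{t-i} + eps_t, the
one-step-ahead conditional mean is
  E[X_{t+1} | X_t, ...] = c + sum_i phi_i X_{t+1-i}.
Substitute known values:
  E[X_{t+1} | ...] = (0.048) * (1) + (-0.663) * (-5)
                   = 3.3630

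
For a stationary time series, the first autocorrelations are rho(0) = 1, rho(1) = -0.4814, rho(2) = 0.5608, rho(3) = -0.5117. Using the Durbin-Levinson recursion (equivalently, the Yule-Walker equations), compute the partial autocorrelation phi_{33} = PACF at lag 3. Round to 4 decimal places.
\phi_{33} = -0.2410

The PACF at lag k is phi_{kk}, the last component of the solution
to the Yule-Walker system G_k phi = r_k where
  (G_k)_{ij} = rho(|i - j|), (r_k)_i = rho(i), i,j = 1..k.
Equivalently, Durbin-Levinson gives phi_{kk} iteratively:
  phi_{11} = rho(1)
  phi_{kk} = [rho(k) - sum_{j=1..k-1} phi_{k-1,j} rho(k-j)]
            / [1 - sum_{j=1..k-1} phi_{k-1,j} rho(j)],
  phi_{k,j} = phi_{k-1,j} - phi_{kk} phi_{k-1,k-j},  j = 1..k-1.
Step k = 1:
  phi_11 = rho(1) = -0.4814.
Step k = 2:
  phi_22 = [rho(2) - phi_11 rho(1)] / [1 - phi_11 rho(1)] = [0.5608 - (-0.4814)(-0.4814)] / [1 - (-0.4814)(-0.4814)]
         = 0.32905404 / 0.76825404 = 0.428314.
  Update: phi_21 = phi_11 - phi_22 phi_11 = -0.4814 - (0.428314)(-0.4814) = -0.27521.
Step k = 3:
  phi_33 = [rho(3) - phi_21 rho(2) - phi_22 rho(1)] / [1 - phi_21 rho(1) - phi_22 rho(2)]
    numerator   = -0.5117 - (-0.27521)(0.5608) - (0.428314)(-0.4814) = -0.15117205
    denominator = 1 - (-0.27521)(-0.4814) - (0.428314)(0.5608) = 0.62731555
  phi_33 = -0.15117205 / 0.62731555 = -0.241.
Therefore phi_{33} = -0.2410.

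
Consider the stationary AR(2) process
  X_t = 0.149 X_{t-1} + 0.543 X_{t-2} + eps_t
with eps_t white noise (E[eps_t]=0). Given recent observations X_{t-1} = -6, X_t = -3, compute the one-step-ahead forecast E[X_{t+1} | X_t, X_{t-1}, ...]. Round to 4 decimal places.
E[X_{t+1} \mid \mathcal F_t] = -3.7050

For an AR(p) model X_t = c + sum_i phi_i X_{t-i} + eps_t, the
one-step-ahead conditional mean is
  E[X_{t+1} | X_t, ...] = c + sum_i phi_i X_{t+1-i}.
Substitute known values:
  E[X_{t+1} | ...] = (0.149) * (-3) + (0.543) * (-6)
                   = -3.7050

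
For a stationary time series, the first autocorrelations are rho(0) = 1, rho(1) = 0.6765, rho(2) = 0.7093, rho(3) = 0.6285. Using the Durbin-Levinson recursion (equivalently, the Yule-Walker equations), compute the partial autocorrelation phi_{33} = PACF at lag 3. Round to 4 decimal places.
\phi_{33} = 0.1349

The PACF at lag k is phi_{kk}, the last component of the solution
to the Yule-Walker system G_k phi = r_k where
  (G_k)_{ij} = rho(|i - j|), (r_k)_i = rho(i), i,j = 1..k.
Equivalently, Durbin-Levinson gives phi_{kk} iteratively:
  phi_{11} = rho(1)
  phi_{kk} = [rho(k) - sum_{j=1..k-1} phi_{k-1,j} rho(k-j)]
            / [1 - sum_{j=1..k-1} phi_{k-1,j} rho(j)],
  phi_{k,j} = phi_{k-1,j} - phi_{kk} phi_{k-1,k-j},  j = 1..k-1.
Step k = 1:
  phi_11 = rho(1) = 0.6765.
Step k = 2:
  phi_22 = [rho(2) - phi_11 rho(1)] / [1 - phi_11 rho(1)] = [0.7093 - (0.6765)(0.6765)] / [1 - (0.6765)(0.6765)]
         = 0.25164775 / 0.54234775 = 0.463997.
  Update: phi_21 = phi_11 - phi_22 phi_11 = 0.6765 - (0.463997)(0.6765) = 0.362606.
Step k = 3:
  phi_33 = [rho(3) - phi_21 rho(2) - phi_22 rho(1)] / [1 - phi_21 rho(1) - phi_22 rho(2)]
    numerator   = 0.6285 - (0.362606)(0.7093) - (0.463997)(0.6765) = 0.05740957
    denominator = 1 - (0.362606)(0.6765) - (0.463997)(0.7093) = 0.42558394
  phi_33 = 0.05740957 / 0.42558394 = 0.1349.
Therefore phi_{33} = 0.1349.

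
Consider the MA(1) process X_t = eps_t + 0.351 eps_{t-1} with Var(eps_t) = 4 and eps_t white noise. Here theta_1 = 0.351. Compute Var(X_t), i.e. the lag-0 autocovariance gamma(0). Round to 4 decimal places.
\gamma(0) = 4.4928

For an MA(q) process X_t = eps_t + sum_i theta_i eps_{t-i} with
Var(eps_t) = sigma^2, the variance is
  gamma(0) = sigma^2 * (1 + sum_i theta_i^2).
  sum_i theta_i^2 = (0.351)^2 = 0.123201.
  gamma(0) = 4 * (1 + 0.123201) = 4 * 1.123201 = 4.492804, which rounds to 4.4928.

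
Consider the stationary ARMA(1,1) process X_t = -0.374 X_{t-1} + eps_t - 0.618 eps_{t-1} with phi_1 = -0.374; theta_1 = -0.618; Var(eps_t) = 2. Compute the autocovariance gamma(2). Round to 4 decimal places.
\gamma(2) = 1.0621

Multiply the model equation by X_{t-k} and take expectations. With theta_0 = psi_0 = 1 and psi_j the MA(infinity) weights, this gives
  gamma(k) - sum_i phi_i gamma(k-i) = c_k,
  c_k = sigma^2 * sum_{j=k..q} theta_j psi_{j-k}   (c_k = 0 for k > q),
using gamma(-m) = gamma(m).
psi-weights needed (psi_j = theta_j + sum_i phi_i psi_{j-i}):
  psi_1 = theta_1 + phi_1 = -0.618 + (-0.374) = -0.992
Right-hand sides:
  c_0 = sigma^2 (1 + theta_1 psi_1) = 2 * (1 + (-0.618)(-0.992)) = 2 * 1.613056 = 3.226112
  c_1 = sigma^2 theta_1 = 2 * (-0.618) = -1.236
  c_2 = 0
Equations for k = 0 and k = 1 (AR order 1):
  gamma(0) = phi_1 gamma(1) + c_0
  gamma(1) = phi_1 gamma(0) + c_1
Substituting the second into the first: gamma(0) (1 - phi_1^2) = c_0 + phi_1 c_1, so
  gamma(0) = (c_0 + phi_1 c_1) / (1 - phi_1^2) = (3.226112 + (-0.374)(-1.236)) / (1 - (-0.374)^2) = 3.688376 / 0.860124 = 4.288191.
  gamma(1) = phi_1 gamma(0) + c_1 = (-0.374)(4.288191) + (-1.236) = -2.839783.
For k = 2 (> q): gamma(2) = phi_1 gamma(1) = (-0.374)(-2.839783) = 1.062079.
Therefore gamma(2) = 1.0621 (to 4 decimal places).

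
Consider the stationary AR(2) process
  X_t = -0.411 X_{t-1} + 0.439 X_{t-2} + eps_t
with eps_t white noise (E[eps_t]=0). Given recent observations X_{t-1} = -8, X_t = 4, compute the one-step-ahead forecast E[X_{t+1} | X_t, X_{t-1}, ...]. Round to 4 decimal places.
E[X_{t+1} \mid \mathcal F_t] = -5.1560

For an AR(p) model X_t = c + sum_i phi_i X_{t-i} + eps_t, the
one-step-ahead conditional mean is
  E[X_{t+1} | X_t, ...] = c + sum_i phi_i X_{t+1-i}.
Substitute known values:
  E[X_{t+1} | ...] = (-0.411) * (4) + (0.439) * (-8)
                   = -5.1560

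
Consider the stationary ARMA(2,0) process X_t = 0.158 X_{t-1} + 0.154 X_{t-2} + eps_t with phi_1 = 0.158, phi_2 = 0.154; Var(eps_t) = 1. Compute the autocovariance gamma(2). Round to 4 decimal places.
\gamma(2) = 0.1948

Multiply the model equation by X_{t-k} and take expectations. With theta_0 = psi_0 = 1 and psi_j the MA(infinity) weights, this gives
  gamma(k) - sum_i phi_i gamma(k-i) = c_k,
  c_k = sigma^2 * sum_{j=k..q} theta_j psi_{j-k}   (c_k = 0 for k > q),
using gamma(-m) = gamma(m).
Pure AR (q = 0): c_0 = sigma^2 = 1, c_k = 0 for k >= 1.
Equations for k = 0, 1, 2 (AR order 2, c_2 = 0):
  (E0) gamma(0) = phi_1 gamma(1) + phi_2 gamma(2) + c_0
  (E1) gamma(1) = phi_1 gamma(0) + phi_2 gamma(1) + c_1
  (E2) gamma(2) = phi_1 gamma(1) + phi_2 gamma(0)
From (E1): gamma(1) = A gamma(0) + B with
  A = phi_1 / (1 - phi_2) = 0.158 / 0.846 = 0.186761,   B = c_1 / (1 - phi_2) = 0 / 0.846 = 0.
Insert (E2) into (E0): gamma(0) (1 - phi_2^2) = phi_1 (1 + phi_2) gamma(1) + c_0.
  phi_1 (1 + phi_2) = (0.158)(1.154) = 0.182332,   1 - phi_2^2 = 0.976284.
Replace gamma(1) by A gamma(0) + B and collect gamma(0):
  gamma(0) [0.976284 - (0.182332)(0.186761)] = c_0 = 1
  gamma(0) * 0.942231 = 1
  gamma(0) = 1 / 0.942231 = 1.06131.
  gamma(1) = A gamma(0) = (0.186761)(1.06131) = 0.198212.
  gamma(2) = phi_1 gamma(1) + phi_2 gamma(0) = (0.158)(0.198212) + (0.154)(1.06131) = 0.194759.
Therefore gamma(2) = 0.1948 (to 4 decimal places).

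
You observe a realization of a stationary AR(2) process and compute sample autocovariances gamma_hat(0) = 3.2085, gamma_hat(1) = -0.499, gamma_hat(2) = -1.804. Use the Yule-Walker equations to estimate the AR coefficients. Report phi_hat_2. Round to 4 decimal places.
\hat\phi_{2} = -0.6010

The Yule-Walker equations for an AR(p) process read, in matrix form,
  Gamma_p phi = r_p,   with   (Gamma_p)_{ij} = gamma(|i - j|),
                       (r_p)_i = gamma(i),   i,j = 1..p.
Substitute the sample gammas (Toeplitz matrix and right-hand side of size 2):
  Gamma_p = [[3.2085, -0.499], [-0.499, 3.2085]]
  r_p     = [-0.499, -1.804]
Written out:
  3.2085 phi_1 - 0.499 phi_2 = -0.499
  -0.499 phi_1 + 3.2085 phi_2 = -1.804
Solve by Cramer's rule:
  det = gamma(0)^2 - gamma(1)^2 = (3.2085)^2 - (-0.499)^2 = 10.29447225 - 0.249001 = 10.04547125
  phi_hat_1 = [gamma(1) gamma(0) - gamma(1) gamma(2)] / det = [(-0.499)(3.2085) - (-0.499)(-1.804)] / 10.04547125 = -2.5012375 / 10.04547125 = -0.249
  phi_hat_2 = [gamma(0) gamma(2) - gamma(1)^2] / det = [(3.2085)(-1.804) - (-0.499)^2] / 10.04547125 = -6.037135 / 10.04547125 = -0.601
So phi_hat = [-0.2490, -0.6010].
Therefore phi_hat_2 = -0.6010.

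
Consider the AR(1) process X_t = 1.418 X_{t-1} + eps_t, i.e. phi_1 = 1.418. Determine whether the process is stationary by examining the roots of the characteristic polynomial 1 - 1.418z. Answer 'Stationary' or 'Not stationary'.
\text{Not stationary}

The AR(p) characteristic polynomial is P(z) = 1 - 1.418z.
Stationarity requires all roots to lie outside the unit circle, i.e. |z| > 1 for every root.
This is linear in z: 1 + (-1.418) z = 0  =>  z = -1/(-1.418) = 0.705219,  |z| = 0.705219.
Moduli of all roots: 0.7052.
All moduli strictly greater than 1? No.
Verdict: Not stationary.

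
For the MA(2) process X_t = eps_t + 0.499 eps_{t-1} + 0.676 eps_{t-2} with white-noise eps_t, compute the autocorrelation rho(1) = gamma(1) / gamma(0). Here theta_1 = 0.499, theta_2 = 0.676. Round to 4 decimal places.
\rho(1) = 0.4902

For an MA(q) process with theta_0 = 1, the autocovariance is
  gamma(k) = sigma^2 * sum_{i=0..q-k} theta_i * theta_{i+k},
and rho(k) = gamma(k) / gamma(0). Sigma^2 cancels.
  numerator   = (1)*(0.499) + (0.499)*(0.676) = 0.836324.
  denominator = (1)^2 + (0.499)^2 + (0.676)^2 = 1.705977.
  rho(1) = 0.836324 / 1.705977 = 0.4902.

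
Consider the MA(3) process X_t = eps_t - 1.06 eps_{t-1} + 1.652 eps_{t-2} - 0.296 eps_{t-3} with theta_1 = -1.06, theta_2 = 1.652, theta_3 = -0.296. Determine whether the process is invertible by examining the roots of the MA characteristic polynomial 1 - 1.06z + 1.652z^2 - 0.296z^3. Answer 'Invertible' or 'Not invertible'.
\text{Not invertible}

The MA(q) characteristic polynomial is P(z) = 1 - 1.06z + 1.652z^2 - 0.296z^3.
Invertibility requires all roots to lie outside the unit circle, i.e. |z| > 1 for every root.
Degree 3: look for a simple real root z0 first, then factor out (1 - z/z0) and solve the remaining quadratic.
Testing z0 = 5: P(5) = 1 + (-1.06)(5) + (1.652)(5)^2 + (-0.296)(5)^3
  = 1 + (-5.3) + (41.3) + (-37) = 0.  So z_0 = 5 is a root, |z_0| = 5.
Divide out the factor (1 - 0.2 z) = (1 - z/z0) (since 1/z0 = 0.2):
  P(z) = (1 - 0.2 z)(1 + (-0.86) z + (1.48) z^2)
  [check: z-coef -0.86 - (0.2) = -1.06; z^2-coef 1.48 - (0.2)(-0.86) = 1.652; z^3-coef -(0.2)(1.48) = -0.296.]
Remaining roots from the quadratic factor 1 + (-0.86) z + (1.48) z^2:
  Set 1 + (-0.86) z + (1.48) z^2 = 0, i.e. a z^2 + b z + c = 0 with a = 1.48, b = -0.86, c = 1.
  Discriminant D = b^2 - 4ac = (-0.86)^2 - 4*(1.48)*1 = 0.7396 - (5.92) = -5.1804.
  D < 0, so the roots are the complex-conjugate pair z = (-b +/- i sqrt(-D)) / (2a) = 0.2905 +/- 0.7689i.
  For a conjugate pair |z|^2 = z * conj(z) = (product of roots) = c/a = 1/(1.48) = 0.675676, so |z| = sqrt(0.675676) = 0.822 for both roots.
Moduli of all roots: 5.0000, 0.8220, 0.8220.
All moduli strictly greater than 1? No.
Verdict: Not invertible.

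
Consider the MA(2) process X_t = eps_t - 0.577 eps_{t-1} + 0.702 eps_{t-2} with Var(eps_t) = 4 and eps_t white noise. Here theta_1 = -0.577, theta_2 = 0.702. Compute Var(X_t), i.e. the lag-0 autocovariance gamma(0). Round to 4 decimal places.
\gamma(0) = 7.3029

For an MA(q) process X_t = eps_t + sum_i theta_i eps_{t-i} with
Var(eps_t) = sigma^2, the variance is
  gamma(0) = sigma^2 * (1 + sum_i theta_i^2).
  sum_i theta_i^2 = (-0.577)^2 + (0.702)^2 = 0.332929 + 0.492804 = 0.825733.
  gamma(0) = 4 * (1 + 0.825733) = 4 * 1.825733 = 7.302932, which rounds to 7.3029.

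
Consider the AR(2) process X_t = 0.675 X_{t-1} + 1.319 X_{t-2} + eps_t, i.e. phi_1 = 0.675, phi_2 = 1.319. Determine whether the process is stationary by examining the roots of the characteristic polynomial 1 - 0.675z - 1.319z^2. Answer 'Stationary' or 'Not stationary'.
\text{Not stationary}

The AR(p) characteristic polynomial is P(z) = 1 - 0.675z - 1.319z^2.
Stationarity requires all roots to lie outside the unit circle, i.e. |z| > 1 for every root.
Set 1 + (-0.675) z + (-1.319) z^2 = 0, i.e. a z^2 + b z + c = 0 with a = -1.319, b = -0.675, c = 1.
Discriminant D = b^2 - 4ac = (-0.675)^2 - 4*(-1.319)*1 = 0.455625 - (-5.276) = 5.731625.
D >= 0, so the roots are real: z = (-b +/- sqrt(D)) / (2a) = (0.675 +/- 2.394081) / (-2.638).
  z_1 = (0.675 + 2.394081) / (-2.638) = -1.1634,   |z_1| = 1.1634.
  z_2 = (0.675 - 2.394081) / (-2.638) = 0.6517,   |z_2| = 0.6517.
Moduli of all roots: 1.1634, 0.6517.
All moduli strictly greater than 1? No.
Verdict: Not stationary.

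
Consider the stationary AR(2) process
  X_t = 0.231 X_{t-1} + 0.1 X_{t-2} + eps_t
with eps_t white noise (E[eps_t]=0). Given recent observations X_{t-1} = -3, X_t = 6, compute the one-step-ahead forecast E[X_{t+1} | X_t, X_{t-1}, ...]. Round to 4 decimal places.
E[X_{t+1} \mid \mathcal F_t] = 1.0860

For an AR(p) model X_t = c + sum_i phi_i X_{t-i} + eps_t, the
one-step-ahead conditional mean is
  E[X_{t+1} | X_t, ...] = c + sum_i phi_i X_{t+1-i}.
Substitute known values:
  E[X_{t+1} | ...] = (0.231) * (6) + (0.1) * (-3)
                   = 1.0860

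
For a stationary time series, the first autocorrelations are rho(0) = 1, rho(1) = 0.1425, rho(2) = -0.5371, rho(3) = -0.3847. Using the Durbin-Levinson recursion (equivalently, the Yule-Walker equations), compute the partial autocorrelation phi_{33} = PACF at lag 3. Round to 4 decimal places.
\phi_{33} = -0.2770

The PACF at lag k is phi_{kk}, the last component of the solution
to the Yule-Walker system G_k phi = r_k where
  (G_k)_{ij} = rho(|i - j|), (r_k)_i = rho(i), i,j = 1..k.
Equivalently, Durbin-Levinson gives phi_{kk} iteratively:
  phi_{11} = rho(1)
  phi_{kk} = [rho(k) - sum_{j=1..k-1} phi_{k-1,j} rho(k-j)]
            / [1 - sum_{j=1..k-1} phi_{k-1,j} rho(j)],
  phi_{k,j} = phi_{k-1,j} - phi_{kk} phi_{k-1,k-j},  j = 1..k-1.
Step k = 1:
  phi_11 = rho(1) = 0.1425.
Step k = 2:
  phi_22 = [rho(2) - phi_11 rho(1)] / [1 - phi_11 rho(1)] = [-0.5371 - (0.1425)(0.1425)] / [1 - (0.1425)(0.1425)]
         = -0.55740625 / 0.97969375 = -0.56896.
  Update: phi_21 = phi_11 - phi_22 phi_11 = 0.1425 - (-0.56896)(0.1425) = 0.223577.
Step k = 3:
  phi_33 = [rho(3) - phi_21 rho(2) - phi_22 rho(1)] / [1 - phi_21 rho(1) - phi_22 rho(2)]
    numerator   = -0.3847 - (0.223577)(-0.5371) - (-0.56896)(0.1425) = -0.18354017
    denominator = 1 - (0.223577)(0.1425) - (-0.56896)(-0.5371) = 0.66255206
  phi_33 = -0.18354017 / 0.66255206 = -0.277.
Therefore phi_{33} = -0.2770.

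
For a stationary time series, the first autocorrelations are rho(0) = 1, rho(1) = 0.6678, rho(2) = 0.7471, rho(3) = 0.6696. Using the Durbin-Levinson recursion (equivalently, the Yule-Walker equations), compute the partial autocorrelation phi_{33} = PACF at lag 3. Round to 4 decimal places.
\phi_{33} = 0.2021

The PACF at lag k is phi_{kk}, the last component of the solution
to the Yule-Walker system G_k phi = r_k where
  (G_k)_{ij} = rho(|i - j|), (r_k)_i = rho(i), i,j = 1..k.
Equivalently, Durbin-Levinson gives phi_{kk} iteratively:
  phi_{11} = rho(1)
  phi_{kk} = [rho(k) - sum_{j=1..k-1} phi_{k-1,j} rho(k-j)]
            / [1 - sum_{j=1..k-1} phi_{k-1,j} rho(j)],
  phi_{k,j} = phi_{k-1,j} - phi_{kk} phi_{k-1,k-j},  j = 1..k-1.
Step k = 1:
  phi_11 = rho(1) = 0.6678.
Step k = 2:
  phi_22 = [rho(2) - phi_11 rho(1)] / [1 - phi_11 rho(1)] = [0.7471 - (0.6678)(0.6678)] / [1 - (0.6678)(0.6678)]
         = 0.30114316 / 0.55404316 = 0.543537.
  Update: phi_21 = phi_11 - phi_22 phi_11 = 0.6678 - (0.543537)(0.6678) = 0.304826.
Step k = 3:
  phi_33 = [rho(3) - phi_21 rho(2) - phi_22 rho(1)] / [1 - phi_21 rho(1) - phi_22 rho(2)]
    numerator   = 0.6696 - (0.304826)(0.7471) - (0.543537)(0.6678) = 0.07889043
    denominator = 1 - (0.304826)(0.6678) - (0.543537)(0.7471) = 0.3903606
  phi_33 = 0.07889043 / 0.3903606 = 0.2021.
Therefore phi_{33} = 0.2021.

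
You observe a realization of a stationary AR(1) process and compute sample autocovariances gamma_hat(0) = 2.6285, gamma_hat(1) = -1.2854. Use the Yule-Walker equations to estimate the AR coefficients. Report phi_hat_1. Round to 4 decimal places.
\hat\phi_{1} = -0.4890

The Yule-Walker equations for an AR(p) process read, in matrix form,
  Gamma_p phi = r_p,   with   (Gamma_p)_{ij} = gamma(|i - j|),
                       (r_p)_i = gamma(i),   i,j = 1..p.
Substitute the sample gammas (Toeplitz matrix and right-hand side of size 1):
  Gamma_p = [[2.6285]]
  r_p     = [-1.2854]
With p = 1 this is the single equation gamma(0) phi_1 = gamma(1):
  phi_hat_1 = gamma(1) / gamma(0) = -1.2854 / 2.6285 = -0.4890.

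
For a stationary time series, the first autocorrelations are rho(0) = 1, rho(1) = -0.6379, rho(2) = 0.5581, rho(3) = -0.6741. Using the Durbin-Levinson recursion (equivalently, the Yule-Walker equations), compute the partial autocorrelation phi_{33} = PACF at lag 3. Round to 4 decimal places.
\phi_{33} = -0.4440

The PACF at lag k is phi_{kk}, the last component of the solution
to the Yule-Walker system G_k phi = r_k where
  (G_k)_{ij} = rho(|i - j|), (r_k)_i = rho(i), i,j = 1..k.
Equivalently, Durbin-Levinson gives phi_{kk} iteratively:
  phi_{11} = rho(1)
  phi_{kk} = [rho(k) - sum_{j=1..k-1} phi_{k-1,j} rho(k-j)]
            / [1 - sum_{j=1..k-1} phi_{k-1,j} rho(j)],
  phi_{k,j} = phi_{k-1,j} - phi_{kk} phi_{k-1,k-j},  j = 1..k-1.
Step k = 1:
  phi_11 = rho(1) = -0.6379.
Step k = 2:
  phi_22 = [rho(2) - phi_11 rho(1)] / [1 - phi_11 rho(1)] = [0.5581 - (-0.6379)(-0.6379)] / [1 - (-0.6379)(-0.6379)]
         = 0.15118359 / 0.59308359 = 0.254911.
  Update: phi_21 = phi_11 - phi_22 phi_11 = -0.6379 - (0.254911)(-0.6379) = -0.475292.
Step k = 3:
  phi_33 = [rho(3) - phi_21 rho(2) - phi_22 rho(1)] / [1 - phi_21 rho(1) - phi_22 rho(2)]
    numerator   = -0.6741 - (-0.475292)(0.5581) - (0.254911)(-0.6379) = -0.24623163
    denominator = 1 - (-0.475292)(-0.6379) - (0.254911)(0.5581) = 0.55454521
  phi_33 = -0.24623163 / 0.55454521 = -0.444.
Therefore phi_{33} = -0.4440.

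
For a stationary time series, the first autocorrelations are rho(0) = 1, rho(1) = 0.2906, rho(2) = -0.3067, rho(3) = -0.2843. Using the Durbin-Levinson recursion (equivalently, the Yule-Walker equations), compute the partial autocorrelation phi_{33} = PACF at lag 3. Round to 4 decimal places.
\phi_{33} = -0.0440

The PACF at lag k is phi_{kk}, the last component of the solution
to the Yule-Walker system G_k phi = r_k where
  (G_k)_{ij} = rho(|i - j|), (r_k)_i = rho(i), i,j = 1..k.
Equivalently, Durbin-Levinson gives phi_{kk} iteratively:
  phi_{11} = rho(1)
  phi_{kk} = [rho(k) - sum_{j=1..k-1} phi_{k-1,j} rho(k-j)]
            / [1 - sum_{j=1..k-1} phi_{k-1,j} rho(j)],
  phi_{k,j} = phi_{k-1,j} - phi_{kk} phi_{k-1,k-j},  j = 1..k-1.
Step k = 1:
  phi_11 = rho(1) = 0.2906.
Step k = 2:
  phi_22 = [rho(2) - phi_11 rho(1)] / [1 - phi_11 rho(1)] = [-0.3067 - (0.2906)(0.2906)] / [1 - (0.2906)(0.2906)]
         = -0.39114836 / 0.91555164 = -0.427227.
  Update: phi_21 = phi_11 - phi_22 phi_11 = 0.2906 - (-0.427227)(0.2906) = 0.414752.
Step k = 3:
  phi_33 = [rho(3) - phi_21 rho(2) - phi_22 rho(1)] / [1 - phi_21 rho(1) - phi_22 rho(2)]
    numerator   = -0.2843 - (0.414752)(-0.3067) - (-0.427227)(0.2906) = -0.03294335
    denominator = 1 - (0.414752)(0.2906) - (-0.427227)(-0.3067) = 0.74844251
  phi_33 = -0.03294335 / 0.74844251 = -0.044.
Therefore phi_{33} = -0.0440.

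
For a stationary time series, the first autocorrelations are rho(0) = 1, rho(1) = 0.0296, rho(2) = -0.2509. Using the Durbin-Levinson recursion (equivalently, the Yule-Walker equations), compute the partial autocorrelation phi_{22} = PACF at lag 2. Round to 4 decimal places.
\phi_{22} = -0.2520

The PACF at lag k is phi_{kk}, the last component of the solution
to the Yule-Walker system G_k phi = r_k where
  (G_k)_{ij} = rho(|i - j|), (r_k)_i = rho(i), i,j = 1..k.
Equivalently, Durbin-Levinson gives phi_{kk} iteratively:
  phi_{11} = rho(1)
  phi_{kk} = [rho(k) - sum_{j=1..k-1} phi_{k-1,j} rho(k-j)]
            / [1 - sum_{j=1..k-1} phi_{k-1,j} rho(j)],
  phi_{k,j} = phi_{k-1,j} - phi_{kk} phi_{k-1,k-j},  j = 1..k-1.
Step k = 1:
  phi_11 = rho(1) = 0.0296.
Step k = 2:
  phi_22 = [rho(2) - phi_11 rho(1)] / [1 - phi_11 rho(1)] = [-0.2509 - (0.0296)(0.0296)] / [1 - (0.0296)(0.0296)]
         = -0.25177616 / 0.99912384 = -0.252.
Therefore phi_{22} = -0.2520.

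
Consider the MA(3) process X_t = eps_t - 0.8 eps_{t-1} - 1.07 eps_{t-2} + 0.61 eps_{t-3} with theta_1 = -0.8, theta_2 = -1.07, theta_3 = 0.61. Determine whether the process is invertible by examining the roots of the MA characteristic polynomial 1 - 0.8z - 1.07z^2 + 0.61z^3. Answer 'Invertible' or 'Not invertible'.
\text{Not invertible}

The MA(q) characteristic polynomial is P(z) = 1 - 0.8z - 1.07z^2 + 0.61z^3.
Invertibility requires all roots to lie outside the unit circle, i.e. |z| > 1 for every root.
Degree 3: look for a simple real root z0 first, then factor out (1 - z/z0) and solve the remaining quadratic.
Testing z0 = 2: P(2) = 1 + (-0.8)(2) + (-1.07)(2)^2 + (0.61)(2)^3
  = 1 + (-1.6) + (-4.28) + (4.88) = 0.  So z_0 = 2 is a root, |z_0| = 2.
Divide out the factor (1 - 0.5 z) = (1 - z/z0) (since 1/z0 = 0.5):
  P(z) = (1 - 0.5 z)(1 + (-0.3) z + (-1.22) z^2)
  [check: z-coef -0.3 - (0.5) = -0.8; z^2-coef -1.22 - (0.5)(-0.3) = -1.07; z^3-coef -(0.5)(-1.22) = 0.61.]
Remaining roots from the quadratic factor 1 + (-0.3) z + (-1.22) z^2:
  Set 1 + (-0.3) z + (-1.22) z^2 = 0, i.e. a z^2 + b z + c = 0 with a = -1.22, b = -0.3, c = 1.
  Discriminant D = b^2 - 4ac = (-0.3)^2 - 4*(-1.22)*1 = 0.09 - (-4.88) = 4.97.
  D >= 0, so the roots are real: z = (-b +/- sqrt(D)) / (2a) = (0.3 +/- 2.22935) / (-2.44).
    z_1 = (0.3 + 2.22935) / (-2.44) = -1.0366,   |z_1| = 1.0366.
    z_2 = (0.3 - 2.22935) / (-2.44) = 0.7907,   |z_2| = 0.7907.
Moduli of all roots: 2.0000, 1.0366, 0.7907.
All moduli strictly greater than 1? No.
Verdict: Not invertible.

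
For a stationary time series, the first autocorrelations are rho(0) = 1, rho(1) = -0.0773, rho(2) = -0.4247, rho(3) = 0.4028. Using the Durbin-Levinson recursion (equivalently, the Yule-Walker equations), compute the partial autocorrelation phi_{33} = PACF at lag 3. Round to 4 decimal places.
\phi_{33} = 0.3991

The PACF at lag k is phi_{kk}, the last component of the solution
to the Yule-Walker system G_k phi = r_k where
  (G_k)_{ij} = rho(|i - j|), (r_k)_i = rho(i), i,j = 1..k.
Equivalently, Durbin-Levinson gives phi_{kk} iteratively:
  phi_{11} = rho(1)
  phi_{kk} = [rho(k) - sum_{j=1..k-1} phi_{k-1,j} rho(k-j)]
            / [1 - sum_{j=1..k-1} phi_{k-1,j} rho(j)],
  phi_{k,j} = phi_{k-1,j} - phi_{kk} phi_{k-1,k-j},  j = 1..k-1.
Step k = 1:
  phi_11 = rho(1) = -0.0773.
Step k = 2:
  phi_22 = [rho(2) - phi_11 rho(1)] / [1 - phi_11 rho(1)] = [-0.4247 - (-0.0773)(-0.0773)] / [1 - (-0.0773)(-0.0773)]
         = -0.43067529 / 0.99402471 = -0.433264.
  Update: phi_21 = phi_11 - phi_22 phi_11 = -0.0773 - (-0.433264)(-0.0773) = -0.110791.
Step k = 3:
  phi_33 = [rho(3) - phi_21 rho(2) - phi_22 rho(1)] / [1 - phi_21 rho(1) - phi_22 rho(2)]
    numerator   = 0.4028 - (-0.110791)(-0.4247) - (-0.433264)(-0.0773) = 0.32225561
    denominator = 1 - (-0.110791)(-0.0773) - (-0.433264)(-0.4247) = 0.80742854
  phi_33 = 0.32225561 / 0.80742854 = 0.3991.
Therefore phi_{33} = 0.3991.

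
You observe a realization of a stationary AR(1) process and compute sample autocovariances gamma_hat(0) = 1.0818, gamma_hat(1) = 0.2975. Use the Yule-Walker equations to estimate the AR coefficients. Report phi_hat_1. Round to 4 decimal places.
\hat\phi_{1} = 0.2750

The Yule-Walker equations for an AR(p) process read, in matrix form,
  Gamma_p phi = r_p,   with   (Gamma_p)_{ij} = gamma(|i - j|),
                       (r_p)_i = gamma(i),   i,j = 1..p.
Substitute the sample gammas (Toeplitz matrix and right-hand side of size 1):
  Gamma_p = [[1.0818]]
  r_p     = [0.2975]
With p = 1 this is the single equation gamma(0) phi_1 = gamma(1):
  phi_hat_1 = gamma(1) / gamma(0) = 0.2975 / 1.0818 = 0.2750.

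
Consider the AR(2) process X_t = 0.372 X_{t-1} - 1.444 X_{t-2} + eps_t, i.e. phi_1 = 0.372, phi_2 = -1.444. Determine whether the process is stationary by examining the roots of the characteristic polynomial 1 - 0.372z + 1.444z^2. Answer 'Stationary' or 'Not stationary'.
\text{Not stationary}

The AR(p) characteristic polynomial is P(z) = 1 - 0.372z + 1.444z^2.
Stationarity requires all roots to lie outside the unit circle, i.e. |z| > 1 for every root.
Set 1 + (-0.372) z + (1.444) z^2 = 0, i.e. a z^2 + b z + c = 0 with a = 1.444, b = -0.372, c = 1.
Discriminant D = b^2 - 4ac = (-0.372)^2 - 4*(1.444)*1 = 0.138384 - (5.776) = -5.637616.
D < 0, so the roots are the complex-conjugate pair z = (-b +/- i sqrt(-D)) / (2a) = 0.1288 +/- 0.8221i.
For a conjugate pair |z|^2 = z * conj(z) = (product of roots) = c/a = 1/(1.444) = 0.692521, so |z| = sqrt(0.692521) = 0.8322 for both roots.
Moduli of all roots: 0.8322, 0.8322.
All moduli strictly greater than 1? No.
Verdict: Not stationary.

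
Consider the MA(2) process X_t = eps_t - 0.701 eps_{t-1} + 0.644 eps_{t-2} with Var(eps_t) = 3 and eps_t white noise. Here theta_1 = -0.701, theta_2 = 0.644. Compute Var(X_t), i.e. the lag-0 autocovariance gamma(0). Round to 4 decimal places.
\gamma(0) = 5.7184

For an MA(q) process X_t = eps_t + sum_i theta_i eps_{t-i} with
Var(eps_t) = sigma^2, the variance is
  gamma(0) = sigma^2 * (1 + sum_i theta_i^2).
  sum_i theta_i^2 = (-0.701)^2 + (0.644)^2 = 0.491401 + 0.414736 = 0.906137.
  gamma(0) = 3 * (1 + 0.906137) = 3 * 1.906137 = 5.718411, which rounds to 5.7184.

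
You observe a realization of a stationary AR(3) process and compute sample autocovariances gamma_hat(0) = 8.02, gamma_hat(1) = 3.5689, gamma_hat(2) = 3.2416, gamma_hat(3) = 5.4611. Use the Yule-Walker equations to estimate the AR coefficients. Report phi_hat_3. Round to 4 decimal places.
\hat\phi_{3} = 0.5780

The Yule-Walker equations for an AR(p) process read, in matrix form,
  Gamma_p phi = r_p,   with   (Gamma_p)_{ij} = gamma(|i - j|),
                       (r_p)_i = gamma(i),   i,j = 1..p.
Substitute the sample gammas (Toeplitz matrix and right-hand side of size 3):
  Gamma_p = [[8.02, 3.5689, 3.2416], [3.5689, 8.02, 3.5689], [3.2416, 3.5689, 8.02]]
  r_p     = [3.5689, 3.2416, 5.4611]
Written out (R1..R3):
  (R1) 8.02 phi_1 + 3.5689 phi_2 + 3.2416 phi_3 = 3.5689
  (R2) 3.5689 phi_1 + 8.02 phi_2 + 3.5689 phi_3 = 3.2416
  (R3) 3.2416 phi_1 + 3.5689 phi_2 + 8.02 phi_3 = 5.4611
Gaussian elimination:
  R2 <- R2 - (3.5689/8.02) R1 = R2 - (0.445) R1:  6.431839 phi_2 + 2.126388 phi_3 = 1.653439
  R3 <- R3 - (3.2416/8.02) R1 = R3 - (0.40419) R1:  2.126388 phi_2 + 6.709779 phi_3 = 4.018588
  R3 <- R3 - (2.126388/6.431839) R2 = R3 - (0.330603) R2:  6.006788 phi_3 = 3.471955
Back-substitution:
  phi_hat_3 = 3.471955 / 6.006788 = 0.578005
  phi_hat_2 = (1.653439 - (2.126388)(0.578005)) / 6.431839 = 0.065981
  phi_hat_1 = (3.5689 - (3.5689)(0.065981) - (3.2416)(0.578005)) / 8.02 = 0.182015
So phi_hat = [0.1820, 0.0660, 0.5780].
Therefore phi_hat_3 = 0.5780.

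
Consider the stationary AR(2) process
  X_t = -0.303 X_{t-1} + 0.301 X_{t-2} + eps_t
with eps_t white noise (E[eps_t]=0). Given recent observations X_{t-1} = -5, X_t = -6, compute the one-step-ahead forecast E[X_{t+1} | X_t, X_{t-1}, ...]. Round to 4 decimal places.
E[X_{t+1} \mid \mathcal F_t] = 0.3130

For an AR(p) model X_t = c + sum_i phi_i X_{t-i} + eps_t, the
one-step-ahead conditional mean is
  E[X_{t+1} | X_t, ...] = c + sum_i phi_i X_{t+1-i}.
Substitute known values:
  E[X_{t+1} | ...] = (-0.303) * (-6) + (0.301) * (-5)
                   = 0.3130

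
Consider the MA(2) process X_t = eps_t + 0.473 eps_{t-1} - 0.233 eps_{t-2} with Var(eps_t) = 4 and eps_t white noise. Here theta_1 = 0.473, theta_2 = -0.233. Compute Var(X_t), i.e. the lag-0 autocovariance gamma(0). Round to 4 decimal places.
\gamma(0) = 5.1121

For an MA(q) process X_t = eps_t + sum_i theta_i eps_{t-i} with
Var(eps_t) = sigma^2, the variance is
  gamma(0) = sigma^2 * (1 + sum_i theta_i^2).
  sum_i theta_i^2 = (0.473)^2 + (-0.233)^2 = 0.223729 + 0.054289 = 0.278018.
  gamma(0) = 4 * (1 + 0.278018) = 4 * 1.278018 = 5.112072, which rounds to 5.1121.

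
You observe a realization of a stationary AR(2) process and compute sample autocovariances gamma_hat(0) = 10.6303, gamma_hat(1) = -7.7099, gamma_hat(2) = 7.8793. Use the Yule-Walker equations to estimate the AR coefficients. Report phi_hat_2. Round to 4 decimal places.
\hat\phi_{2} = 0.4540

The Yule-Walker equations for an AR(p) process read, in matrix form,
  Gamma_p phi = r_p,   with   (Gamma_p)_{ij} = gamma(|i - j|),
                       (r_p)_i = gamma(i),   i,j = 1..p.
Substitute the sample gammas (Toeplitz matrix and right-hand side of size 2):
  Gamma_p = [[10.6303, -7.7099], [-7.7099, 10.6303]]
  r_p     = [-7.7099, 7.8793]
Written out:
  10.6303 phi_1 - 7.7099 phi_2 = -7.7099
  -7.7099 phi_1 + 10.6303 phi_2 = 7.8793
Solve by Cramer's rule:
  det = gamma(0)^2 - gamma(1)^2 = (10.6303)^2 - (-7.7099)^2 = 113.00327809 - 59.44255801 = 53.56072008
  phi_hat_1 = [gamma(1) gamma(0) - gamma(1) gamma(2)] / det = [(-7.7099)(10.6303) - (-7.7099)(7.8793)] / 53.56072008 = -21.2099349 / 53.56072008 = -0.396
  phi_hat_2 = [gamma(0) gamma(2) - gamma(1)^2] / det = [(10.6303)(7.8793) - (-7.7099)^2] / 53.56072008 = 24.31676478 / 53.56072008 = 0.454
So phi_hat = [-0.3960, 0.4540].
Therefore phi_hat_2 = 0.4540.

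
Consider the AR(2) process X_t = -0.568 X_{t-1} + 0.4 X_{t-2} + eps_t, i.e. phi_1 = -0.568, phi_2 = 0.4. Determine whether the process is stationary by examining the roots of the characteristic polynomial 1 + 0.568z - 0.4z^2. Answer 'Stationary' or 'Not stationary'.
\text{Stationary}

The AR(p) characteristic polynomial is P(z) = 1 + 0.568z - 0.4z^2.
Stationarity requires all roots to lie outside the unit circle, i.e. |z| > 1 for every root.
Set 1 + (0.568) z + (-0.4) z^2 = 0, i.e. a z^2 + b z + c = 0 with a = -0.4, b = 0.568, c = 1.
Discriminant D = b^2 - 4ac = (0.568)^2 - 4*(-0.4)*1 = 0.322624 - (-1.6) = 1.922624.
D >= 0, so the roots are real: z = (-b +/- sqrt(D)) / (2a) = (-0.568 +/- 1.386587) / (-0.8).
  z_1 = (-0.568 + 1.386587) / (-0.8) = -1.0232,   |z_1| = 1.0232.
  z_2 = (-0.568 - 1.386587) / (-0.8) = 2.4432,   |z_2| = 2.4432.
Moduli of all roots: 1.0232, 2.4432.
All moduli strictly greater than 1? Yes.
Verdict: Stationary.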